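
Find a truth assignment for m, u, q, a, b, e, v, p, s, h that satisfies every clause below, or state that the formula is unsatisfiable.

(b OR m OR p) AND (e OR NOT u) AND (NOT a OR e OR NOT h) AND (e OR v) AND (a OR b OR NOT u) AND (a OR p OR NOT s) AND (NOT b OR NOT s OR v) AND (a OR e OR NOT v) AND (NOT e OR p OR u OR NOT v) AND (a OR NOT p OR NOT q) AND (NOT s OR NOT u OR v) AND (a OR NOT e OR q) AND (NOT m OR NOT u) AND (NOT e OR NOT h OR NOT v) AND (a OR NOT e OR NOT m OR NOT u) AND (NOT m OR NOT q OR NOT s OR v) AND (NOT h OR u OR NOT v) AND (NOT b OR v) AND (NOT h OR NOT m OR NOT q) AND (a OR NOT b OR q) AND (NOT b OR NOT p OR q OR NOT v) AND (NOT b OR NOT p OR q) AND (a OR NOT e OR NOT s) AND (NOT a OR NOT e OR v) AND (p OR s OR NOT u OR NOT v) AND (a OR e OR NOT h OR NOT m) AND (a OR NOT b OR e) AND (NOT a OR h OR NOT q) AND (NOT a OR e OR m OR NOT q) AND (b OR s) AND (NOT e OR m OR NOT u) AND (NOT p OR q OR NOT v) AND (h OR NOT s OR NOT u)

m: True, u: False, q: False, a: True, b: True, e: False, v: True, p: False, s: False, h: False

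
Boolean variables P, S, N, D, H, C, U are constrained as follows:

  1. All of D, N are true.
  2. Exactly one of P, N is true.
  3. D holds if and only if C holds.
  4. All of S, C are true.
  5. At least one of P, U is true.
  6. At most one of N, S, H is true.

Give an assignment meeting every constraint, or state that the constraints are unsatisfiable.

No satisfying assignment exists.

Case S = True:
  (1) forces D = True.
  (1) forces N = True.
  Constraint (6) is violated (N=T, S=T) — contradiction.
Case S = False:
  Constraint (4) is violated (S=F) — contradiction.
Both cases fail — unsatisfiable.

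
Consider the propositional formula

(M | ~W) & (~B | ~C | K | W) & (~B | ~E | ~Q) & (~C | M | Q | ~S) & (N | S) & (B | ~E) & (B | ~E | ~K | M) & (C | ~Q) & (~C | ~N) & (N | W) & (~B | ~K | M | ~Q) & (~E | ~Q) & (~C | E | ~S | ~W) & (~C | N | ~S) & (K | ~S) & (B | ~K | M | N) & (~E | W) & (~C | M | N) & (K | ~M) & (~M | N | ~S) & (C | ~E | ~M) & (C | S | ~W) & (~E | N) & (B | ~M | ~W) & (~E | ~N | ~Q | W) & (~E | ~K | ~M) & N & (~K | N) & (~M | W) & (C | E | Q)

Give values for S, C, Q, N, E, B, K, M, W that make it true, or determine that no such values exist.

Case N = True:
  (~C | ~N) forces C = False.
  (C | ~Q) forces Q = False.
  (C | E | Q) forces E = True.
  (B | ~E) forces B = True.
  (~E | W) forces W = True.
  (M | ~W) forces M = True.
  Clause (C | ~E | ~M) is falsified — contradiction.
Case N = False:
  Clause (N) is falsified — contradiction.
Both cases fail, so the formula is unsatisfiable.

The formula is unsatisfiable.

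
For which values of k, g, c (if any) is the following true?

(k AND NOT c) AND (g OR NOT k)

k = True, g = True, c = False

  k AND NOT c = True
    NOT c = True
  g OR NOT k = True
    NOT k = False
Both conjuncts True, so the formula holds.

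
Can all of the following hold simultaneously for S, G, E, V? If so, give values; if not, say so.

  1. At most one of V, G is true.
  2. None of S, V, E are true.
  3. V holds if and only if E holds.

S=F, G=F, E=F, V=F

  (1) {V, G}: 0 true — at most one ✓
  (2) {S, V, E}: 0 true — none ✓
  (3) V=F, E=F — same ✓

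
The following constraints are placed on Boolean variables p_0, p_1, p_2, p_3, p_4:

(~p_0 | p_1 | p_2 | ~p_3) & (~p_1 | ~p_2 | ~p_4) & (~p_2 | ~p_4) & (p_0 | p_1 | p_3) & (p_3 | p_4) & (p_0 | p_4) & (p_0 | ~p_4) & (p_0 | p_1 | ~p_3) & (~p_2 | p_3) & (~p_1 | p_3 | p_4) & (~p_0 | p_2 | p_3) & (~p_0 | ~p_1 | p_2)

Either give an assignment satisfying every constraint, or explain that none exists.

Try p_0 = False:
  (p_0 | p_4) forces p_4 = True.
  clause (p_0 | ~p_4) is falsified — backtrack.
So p_0 = True.
Set p_1 = False.
Set p_2 = True.
  then (~p_2 | ~p_4) forces p_4 = False.
  then (p_3 | p_4) forces p_3 = True.
All clauses satisfied.

p_0 = True, p_1 = False, p_2 = True, p_3 = True, p_4 = False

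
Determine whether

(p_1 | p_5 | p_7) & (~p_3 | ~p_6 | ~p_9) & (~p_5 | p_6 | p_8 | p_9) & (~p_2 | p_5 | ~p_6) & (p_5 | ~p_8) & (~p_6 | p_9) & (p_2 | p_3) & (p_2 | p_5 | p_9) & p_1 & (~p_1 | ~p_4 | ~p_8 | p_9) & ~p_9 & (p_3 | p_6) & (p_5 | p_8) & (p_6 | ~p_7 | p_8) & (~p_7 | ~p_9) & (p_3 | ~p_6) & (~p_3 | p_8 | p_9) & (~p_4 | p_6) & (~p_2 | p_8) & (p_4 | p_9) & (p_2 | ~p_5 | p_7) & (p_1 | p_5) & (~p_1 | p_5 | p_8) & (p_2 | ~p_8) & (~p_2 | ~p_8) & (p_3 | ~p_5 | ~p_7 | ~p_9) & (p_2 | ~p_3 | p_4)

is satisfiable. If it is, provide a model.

UNSATISFIABLE

Case p_4 = True:
  (p_1) forces p_1 = True.
  (~p_9) forces p_9 = False.
  (~p_6 | p_9) forces p_6 = False.
  Clause (~p_4 | p_6) is falsified — contradiction.
Case p_4 = False:
  (p_1) forces p_1 = True.
  (~p_9) forces p_9 = False.
  Clause (p_4 | p_9) is falsified — contradiction.
Both cases fail, so the formula is unsatisfiable.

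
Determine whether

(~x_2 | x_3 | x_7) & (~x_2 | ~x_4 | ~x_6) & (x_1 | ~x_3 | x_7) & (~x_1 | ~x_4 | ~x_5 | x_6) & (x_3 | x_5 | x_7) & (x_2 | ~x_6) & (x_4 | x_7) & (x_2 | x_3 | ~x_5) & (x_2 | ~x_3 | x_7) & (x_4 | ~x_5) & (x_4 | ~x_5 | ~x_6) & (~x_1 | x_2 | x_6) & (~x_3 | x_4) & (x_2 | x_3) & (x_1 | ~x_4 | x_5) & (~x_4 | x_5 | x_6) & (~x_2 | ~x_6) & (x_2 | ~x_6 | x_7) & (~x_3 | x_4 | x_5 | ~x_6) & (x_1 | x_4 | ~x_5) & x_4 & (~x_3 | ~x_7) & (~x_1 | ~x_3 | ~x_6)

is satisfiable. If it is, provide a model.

x_1=F, x_2=T, x_3=F, x_4=T, x_5=T, x_6=F, x_7=T

Unit clause (x_4) forces x_4 = True.
Set x_1 = False.
  then (x_1 | ~x_4 | x_5) forces x_5 = True.
Try x_2 = False:
  (x_2 | ~x_6) forces x_6 = False.
  (x_2 | x_3 | ~x_5) forces x_3 = True.
  (x_1 | ~x_3 | x_7) forces x_7 = True.
  clause (~x_3 | ~x_7) is falsified — backtrack.
So x_2 = True.
  then (~x_2 | ~x_4 | ~x_6) forces x_6 = False.
Try x_3 = True:
  (x_1 | ~x_3 | x_7) forces x_7 = True.
  clause (~x_3 | ~x_7) is falsified — backtrack.
So x_3 = False.
  then (~x_2 | x_3 | x_7) forces x_7 = True.
All clauses satisfied.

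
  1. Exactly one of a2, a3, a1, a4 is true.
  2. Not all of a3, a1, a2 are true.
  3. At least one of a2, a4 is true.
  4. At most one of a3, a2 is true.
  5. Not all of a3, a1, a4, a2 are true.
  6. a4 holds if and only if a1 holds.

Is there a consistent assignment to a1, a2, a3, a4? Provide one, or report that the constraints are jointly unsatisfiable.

a1: False, a2: True, a3: False, a4: False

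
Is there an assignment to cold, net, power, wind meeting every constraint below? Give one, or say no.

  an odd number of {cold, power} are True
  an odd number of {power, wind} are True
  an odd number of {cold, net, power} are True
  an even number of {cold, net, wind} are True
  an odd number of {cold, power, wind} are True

cold = False, net = False, power = True, wind = False

{cold, power}: 1 true → odd ✓
{power, wind}: 1 true → odd ✓
{cold, net, power}: 1 true → odd ✓
{cold, net, wind}: 0 true → even ✓
{cold, power, wind}: 1 true → odd ✓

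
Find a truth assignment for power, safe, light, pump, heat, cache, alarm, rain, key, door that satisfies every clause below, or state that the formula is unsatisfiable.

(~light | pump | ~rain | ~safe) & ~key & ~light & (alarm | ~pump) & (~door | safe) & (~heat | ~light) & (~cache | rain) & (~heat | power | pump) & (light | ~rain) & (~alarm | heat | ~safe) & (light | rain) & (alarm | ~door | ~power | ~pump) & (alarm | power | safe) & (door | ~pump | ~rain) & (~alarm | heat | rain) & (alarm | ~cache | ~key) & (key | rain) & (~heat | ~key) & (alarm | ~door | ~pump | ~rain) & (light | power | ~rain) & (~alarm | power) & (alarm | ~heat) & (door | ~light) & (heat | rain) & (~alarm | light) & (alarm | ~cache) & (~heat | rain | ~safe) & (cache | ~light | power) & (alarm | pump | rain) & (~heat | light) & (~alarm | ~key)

Case light = True:
  Clause (~light) is falsified — contradiction.
Case light = False:
  (~key) forces key = False.
  (light | ~rain) forces rain = False.
  Clause (light | rain) is falsified — contradiction.
Both cases fail, so the formula is unsatisfiable.

Unsatisfiable — no assignment works.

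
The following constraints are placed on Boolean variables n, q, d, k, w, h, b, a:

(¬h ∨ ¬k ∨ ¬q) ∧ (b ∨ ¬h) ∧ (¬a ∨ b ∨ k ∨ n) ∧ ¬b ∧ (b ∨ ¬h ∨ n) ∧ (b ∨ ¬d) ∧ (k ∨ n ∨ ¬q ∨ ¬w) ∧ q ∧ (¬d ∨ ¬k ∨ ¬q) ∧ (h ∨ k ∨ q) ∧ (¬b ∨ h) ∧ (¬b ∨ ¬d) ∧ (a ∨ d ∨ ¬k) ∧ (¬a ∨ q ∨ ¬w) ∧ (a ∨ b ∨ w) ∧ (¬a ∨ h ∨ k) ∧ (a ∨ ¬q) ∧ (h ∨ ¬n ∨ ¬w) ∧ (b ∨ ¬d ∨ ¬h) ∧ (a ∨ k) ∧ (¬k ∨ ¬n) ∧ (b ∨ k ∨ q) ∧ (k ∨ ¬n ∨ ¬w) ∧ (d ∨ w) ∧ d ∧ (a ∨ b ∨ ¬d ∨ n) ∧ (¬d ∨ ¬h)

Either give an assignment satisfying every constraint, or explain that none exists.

The formula is unsatisfiable.

Case d = True:
  (¬b) forces b = False.
  Clause (b ∨ ¬d) is falsified — contradiction.
Case d = False:
  Clause (d) is falsified — contradiction.
Both cases fail, so the formula is unsatisfiable.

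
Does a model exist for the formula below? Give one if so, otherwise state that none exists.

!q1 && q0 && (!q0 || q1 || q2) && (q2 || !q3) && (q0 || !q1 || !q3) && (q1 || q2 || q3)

q0 = True, q1 = False, q2 = True, q3 = False

Unit clause (!q1) forces q1 = False.
Unit clause (q0) forces q0 = True.
In (!q0 || q1 || q2) only q2 is left, so q2 = True.
Set q3 = False.
All clauses satisfied.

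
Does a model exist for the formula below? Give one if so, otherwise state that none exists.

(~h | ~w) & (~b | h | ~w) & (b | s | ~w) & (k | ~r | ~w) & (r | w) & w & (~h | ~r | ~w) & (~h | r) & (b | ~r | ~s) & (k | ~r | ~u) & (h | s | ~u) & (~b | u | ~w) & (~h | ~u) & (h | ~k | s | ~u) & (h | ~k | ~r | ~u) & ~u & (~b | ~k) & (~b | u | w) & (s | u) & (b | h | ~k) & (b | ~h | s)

b: False, s: True, u: False, r: False, k: False, w: True, h: False

Unit clause (w) forces w = True.
Unit clause (~u) forces u = False.
In (s | u) only s is left, so s = True.
In (~h | ~w) only ~h is left, so h = False.
In (~b | h | ~w) only ~b is left, so b = False.
In (b | ~r | ~s) only ~r is left, so r = False.
In (b | h | ~k) only ~k is left, so k = False.
All clauses satisfied.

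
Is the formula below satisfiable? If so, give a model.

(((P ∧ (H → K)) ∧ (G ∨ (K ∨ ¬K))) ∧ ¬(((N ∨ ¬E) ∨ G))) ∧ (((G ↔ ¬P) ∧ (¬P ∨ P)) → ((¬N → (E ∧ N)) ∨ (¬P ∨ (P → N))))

Unsatisfiable

Case P = True: the formula simplifies to (((H → K) ∧ (G ∨ (K ∨ ¬K))) ∧ ¬(((N ∨ ¬E) ∨ G))) ∧ (¬G → ((¬N → (E ∧ N)) ∨ N)).
  N = True: the conjunct ¬(((N ∨ ¬E) ∨ G)) becomes ¬((True ∨ G)) = False.
  N = False: simplifies to (((H → K) ∧ (G ∨ (K ∨ ¬K))) ∧ ¬((¬E ∨ G))) ∧ G.
    G = True: the conjunct ¬((¬E ∨ G)) becomes ¬((¬E ∨ True)) = False.
    G = False: the conjunct G is False.
Case P = False: the conjunct P is False.
Both cases fail — unsatisfiable.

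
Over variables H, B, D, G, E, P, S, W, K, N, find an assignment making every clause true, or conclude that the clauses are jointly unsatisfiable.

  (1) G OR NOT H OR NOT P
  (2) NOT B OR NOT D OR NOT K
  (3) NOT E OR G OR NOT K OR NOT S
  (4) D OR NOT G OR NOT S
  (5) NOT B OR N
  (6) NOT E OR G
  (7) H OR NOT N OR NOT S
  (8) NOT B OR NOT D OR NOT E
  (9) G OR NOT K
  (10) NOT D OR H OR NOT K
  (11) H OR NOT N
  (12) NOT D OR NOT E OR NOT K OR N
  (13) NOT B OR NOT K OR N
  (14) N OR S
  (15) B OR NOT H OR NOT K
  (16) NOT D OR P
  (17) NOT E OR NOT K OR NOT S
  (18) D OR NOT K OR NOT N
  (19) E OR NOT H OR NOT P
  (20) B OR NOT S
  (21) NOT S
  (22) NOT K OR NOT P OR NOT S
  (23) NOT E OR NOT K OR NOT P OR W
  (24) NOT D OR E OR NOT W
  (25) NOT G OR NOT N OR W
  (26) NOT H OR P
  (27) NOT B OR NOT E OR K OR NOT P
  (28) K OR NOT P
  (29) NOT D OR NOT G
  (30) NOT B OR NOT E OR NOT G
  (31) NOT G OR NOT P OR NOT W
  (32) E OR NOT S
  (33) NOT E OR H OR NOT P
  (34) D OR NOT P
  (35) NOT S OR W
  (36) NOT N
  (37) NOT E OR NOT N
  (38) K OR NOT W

No satisfying assignment exists.

Case S = True:
  Clause (NOT S) is falsified — contradiction.
Case S = False:
  (N OR S) forces N = True.
  Clause (NOT N) is falsified — contradiction.
Both cases fail, so the formula is unsatisfiable.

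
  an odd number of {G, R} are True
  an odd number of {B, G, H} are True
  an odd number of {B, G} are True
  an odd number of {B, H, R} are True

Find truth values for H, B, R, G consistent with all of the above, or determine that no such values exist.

Unsatisfiable

Adding constraints 1, 2, 4 mod 2: every variable appears an even number of times on the left, so the left side is 0.
But the right sides sum to 1 (mod 2). 0 ≠ 1 — the system is inconsistent.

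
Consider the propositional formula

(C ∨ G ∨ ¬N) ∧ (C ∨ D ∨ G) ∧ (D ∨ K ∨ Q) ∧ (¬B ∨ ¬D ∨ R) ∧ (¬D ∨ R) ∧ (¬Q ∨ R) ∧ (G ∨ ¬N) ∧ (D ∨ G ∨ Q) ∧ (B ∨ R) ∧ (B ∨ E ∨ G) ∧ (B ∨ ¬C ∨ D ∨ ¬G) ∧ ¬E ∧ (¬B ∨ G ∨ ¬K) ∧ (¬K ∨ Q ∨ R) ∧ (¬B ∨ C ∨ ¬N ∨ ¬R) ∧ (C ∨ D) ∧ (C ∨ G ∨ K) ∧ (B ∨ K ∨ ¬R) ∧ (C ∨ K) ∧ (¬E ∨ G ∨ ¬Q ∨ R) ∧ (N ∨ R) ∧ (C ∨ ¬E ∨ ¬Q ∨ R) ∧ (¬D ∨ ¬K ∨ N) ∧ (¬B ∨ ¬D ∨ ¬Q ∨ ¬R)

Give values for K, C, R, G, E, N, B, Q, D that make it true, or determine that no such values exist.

K = False, C = True, R = True, G = True, E = False, N = False, B = True, Q = True, D = False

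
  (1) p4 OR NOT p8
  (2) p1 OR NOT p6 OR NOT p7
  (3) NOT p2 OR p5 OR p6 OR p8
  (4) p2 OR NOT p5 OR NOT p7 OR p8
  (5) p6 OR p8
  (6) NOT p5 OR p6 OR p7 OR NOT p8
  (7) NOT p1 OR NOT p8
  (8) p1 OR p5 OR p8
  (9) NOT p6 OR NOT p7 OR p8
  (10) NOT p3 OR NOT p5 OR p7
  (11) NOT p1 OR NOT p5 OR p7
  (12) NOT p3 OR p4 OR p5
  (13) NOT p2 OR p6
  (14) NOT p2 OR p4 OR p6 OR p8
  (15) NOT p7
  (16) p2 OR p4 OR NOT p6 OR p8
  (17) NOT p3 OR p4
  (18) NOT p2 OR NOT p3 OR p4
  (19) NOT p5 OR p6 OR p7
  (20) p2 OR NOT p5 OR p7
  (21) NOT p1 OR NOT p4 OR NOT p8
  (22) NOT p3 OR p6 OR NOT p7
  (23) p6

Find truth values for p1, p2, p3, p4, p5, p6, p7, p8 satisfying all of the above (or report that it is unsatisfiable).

p1 = False; p2 = True; p3 = False; p4 = False; p5 = True; p6 = True; p7 = False; p8 = False

Unit clause (NOT p7) forces p7 = False.
Unit clause (p6) forces p6 = True.
Set p1 = False.
Set p2 = True.
Set p3 = False.
Set p4 = False.
  then (p4 OR NOT p8) forces p8 = False.
  then (p1 OR p5 OR p8) forces p5 = True.
All clauses satisfied.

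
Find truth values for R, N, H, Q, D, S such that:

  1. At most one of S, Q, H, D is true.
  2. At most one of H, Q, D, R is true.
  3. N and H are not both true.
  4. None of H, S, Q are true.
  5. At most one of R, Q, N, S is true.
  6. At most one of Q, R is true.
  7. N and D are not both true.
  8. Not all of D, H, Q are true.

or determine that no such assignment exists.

R: False, N: False, H: False, Q: False, D: False, S: False

  (1) {S, Q, H, D}: 0 true — at most one ✓
  (2) {H, Q, D, R}: 0 true — at most one ✓
  (3) N=F, H=F — not both ✓
  (4) {H, S, Q}: 0 true — none ✓
  (5) {R, Q, N, S}: 0 true — at most one ✓
  (6) {Q, R}: 0 true — at most one ✓
  (7) N=F, D=F — not both ✓
  (8) {D, H, Q}: 0/3 true — not all ✓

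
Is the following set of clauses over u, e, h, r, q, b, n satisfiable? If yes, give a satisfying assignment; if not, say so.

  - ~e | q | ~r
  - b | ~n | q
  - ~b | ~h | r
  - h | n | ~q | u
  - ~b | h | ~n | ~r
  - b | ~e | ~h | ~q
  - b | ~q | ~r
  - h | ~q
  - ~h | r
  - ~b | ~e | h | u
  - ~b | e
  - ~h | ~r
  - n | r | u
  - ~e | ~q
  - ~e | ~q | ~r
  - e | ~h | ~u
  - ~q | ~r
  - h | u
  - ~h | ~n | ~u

Try u = False:
  (h | u) forces h = True.
  (~h | r) forces r = True.
  clause (~h | ~r) is falsified — backtrack.
So u = True.
Set e = False.
  then (~b | e) forces b = False.
  then (e | ~h | ~u) forces h = False.
  then (h | ~q) forces q = False.
  then (b | ~n | q) forces n = False.
Set r = True.
All clauses satisfied.

u: True, e: False, h: False, r: True, q: False, b: False, n: False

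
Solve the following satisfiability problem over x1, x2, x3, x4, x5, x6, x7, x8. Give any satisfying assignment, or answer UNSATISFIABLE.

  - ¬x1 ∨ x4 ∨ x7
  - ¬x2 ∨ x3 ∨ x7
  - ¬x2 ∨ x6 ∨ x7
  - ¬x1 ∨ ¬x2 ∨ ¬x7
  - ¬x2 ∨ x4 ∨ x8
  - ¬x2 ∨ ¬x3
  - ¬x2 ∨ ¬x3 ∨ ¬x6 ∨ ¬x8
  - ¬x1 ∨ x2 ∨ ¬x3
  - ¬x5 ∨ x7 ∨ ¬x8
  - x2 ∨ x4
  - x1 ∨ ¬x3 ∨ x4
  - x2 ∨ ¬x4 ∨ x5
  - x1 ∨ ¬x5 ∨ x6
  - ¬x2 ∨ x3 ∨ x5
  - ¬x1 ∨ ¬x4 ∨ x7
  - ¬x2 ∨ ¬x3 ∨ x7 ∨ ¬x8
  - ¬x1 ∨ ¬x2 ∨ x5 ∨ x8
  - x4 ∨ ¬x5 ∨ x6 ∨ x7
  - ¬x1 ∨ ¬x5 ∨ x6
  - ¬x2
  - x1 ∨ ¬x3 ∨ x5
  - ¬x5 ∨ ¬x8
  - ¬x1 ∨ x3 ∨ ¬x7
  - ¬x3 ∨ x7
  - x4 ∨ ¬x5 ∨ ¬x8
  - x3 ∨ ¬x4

x1 = False, x2 = False, x3 = True, x4 = True, x5 = True, x6 = True, x7 = True, x8 = False

Unit clause (¬x2) forces x2 = False.
In (x2 ∨ x4) only x4 is left, so x4 = True.
In (x2 ∨ ¬x4 ∨ x5) only x5 is left, so x5 = True.
In (¬x5 ∨ ¬x8) only ¬x8 is left, so x8 = False.
In (x3 ∨ ¬x4) only x3 is left, so x3 = True.
In (¬x1 ∨ x2 ∨ ¬x3) only ¬x1 is left, so x1 = False.
In (x1 ∨ ¬x5 ∨ x6) only x6 is left, so x6 = True.
In (¬x3 ∨ x7) only x7 is left, so x7 = True.
All clauses satisfied.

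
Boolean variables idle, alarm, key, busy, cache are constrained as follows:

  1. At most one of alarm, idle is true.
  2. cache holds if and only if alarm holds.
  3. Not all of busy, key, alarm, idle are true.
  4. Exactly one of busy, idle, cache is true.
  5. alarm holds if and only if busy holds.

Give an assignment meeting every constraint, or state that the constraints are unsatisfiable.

idle = True, alarm = False, key = True, busy = False, cache = False

  (1) {alarm, idle}: 1 true — at most one ✓
  (2) cache=F, alarm=F — same ✓
  (3) {busy, key, alarm, idle}: 2/4 true — not all ✓
  (4) {busy, idle, cache}: 1 true — exactly one ✓
  (5) alarm=F, busy=F — same ✓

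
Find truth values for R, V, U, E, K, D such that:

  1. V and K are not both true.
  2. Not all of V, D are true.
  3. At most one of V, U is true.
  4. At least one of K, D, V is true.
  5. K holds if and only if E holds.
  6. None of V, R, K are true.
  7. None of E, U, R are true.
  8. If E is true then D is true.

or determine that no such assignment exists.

R: False, V: False, U: False, E: False, K: False, D: True

  (1) V=F, K=F — not both ✓
  (2) {V, D}: 1/2 true — not all ✓
  (3) {V, U}: 0 true — at most one ✓
  (4) {K, D, V}: 1 true — at least one ✓
  (5) K=F, E=F — same ✓
  (6) {V, R, K}: 0 true — none ✓
  (7) {E, U, R}: 0 true — none ✓
  (8) E=F ⇒ D: vacuous ✓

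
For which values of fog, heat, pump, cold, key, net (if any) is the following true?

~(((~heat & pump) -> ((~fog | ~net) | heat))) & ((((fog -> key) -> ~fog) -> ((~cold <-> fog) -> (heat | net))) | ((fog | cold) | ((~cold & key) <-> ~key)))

fog = True, heat = False, pump = True, cold = False, key = True, net = True

  ~(((~heat & pump) -> ((~fog | ~net) | heat))) = True
    (~heat & pump) -> ((~fog | ~net) | heat) = False
      ~heat & pump = True
        ~heat = True
      (~fog | ~net) | heat = False
        ~fog | ~net = False
          ~fog = False
          ~net = False
  (((fog -> key) -> ~fog) -> ((~cold <-> fog) -> (heat | net))) | ((fog | cold) | ((~cold & key) <-> ~key)) = True
    ((fog -> key) -> ~fog) -> ((~cold <-> fog) -> (heat | net)) = True
      (fog -> key) -> ~fog = False
        fog -> key = True
        ~fog = False
      (~cold <-> fog) -> (heat | net) = True
        ~cold <-> fog = True
          ~cold = True
        heat | net = True
    (fog | cold) | ((~cold & key) <-> ~key) = True
      fog | cold = True
      (~cold & key) <-> ~key = False
        ~cold & key = True
          ~cold = True
        ~key = False
Both conjuncts True, so the formula holds.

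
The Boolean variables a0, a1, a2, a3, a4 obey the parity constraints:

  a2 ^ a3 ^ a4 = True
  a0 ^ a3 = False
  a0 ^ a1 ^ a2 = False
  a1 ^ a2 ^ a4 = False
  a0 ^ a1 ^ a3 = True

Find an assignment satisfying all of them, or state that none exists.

a0=F; a1=T; a2=T; a3=F; a4=F

a2 ^ a3 ^ a4 = T ^ F ^ F = True ✓
a0 ^ a3 = F ^ F = False ✓
a0 ^ a1 ^ a2 = F ^ T ^ T = False ✓
a1 ^ a2 ^ a4 = T ^ T ^ F = False ✓
a0 ^ a1 ^ a3 = F ^ T ^ F = True ✓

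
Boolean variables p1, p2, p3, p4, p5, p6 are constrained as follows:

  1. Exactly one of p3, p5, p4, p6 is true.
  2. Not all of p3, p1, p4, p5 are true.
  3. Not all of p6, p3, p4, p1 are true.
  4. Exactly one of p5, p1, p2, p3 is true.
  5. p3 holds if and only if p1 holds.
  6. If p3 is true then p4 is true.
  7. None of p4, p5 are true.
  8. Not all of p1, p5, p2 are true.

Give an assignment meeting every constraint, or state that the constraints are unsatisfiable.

p1=F, p2=T, p3=F, p4=F, p5=F, p6=T

  (1) {p3, p5, p4, p6}: 1 true — exactly one ✓
  (2) {p3, p1, p4, p5}: 0/4 true — not all ✓
  (3) {p6, p3, p4, p1}: 1/4 true — not all ✓
  (4) {p5, p1, p2, p3}: 1 true — exactly one ✓
  (5) p3=F, p1=F — same ✓
  (6) p3=F ⇒ p4: vacuous ✓
  (7) {p4, p5}: 0 true — none ✓
  (8) {p1, p5, p2}: 1/3 true — not all ✓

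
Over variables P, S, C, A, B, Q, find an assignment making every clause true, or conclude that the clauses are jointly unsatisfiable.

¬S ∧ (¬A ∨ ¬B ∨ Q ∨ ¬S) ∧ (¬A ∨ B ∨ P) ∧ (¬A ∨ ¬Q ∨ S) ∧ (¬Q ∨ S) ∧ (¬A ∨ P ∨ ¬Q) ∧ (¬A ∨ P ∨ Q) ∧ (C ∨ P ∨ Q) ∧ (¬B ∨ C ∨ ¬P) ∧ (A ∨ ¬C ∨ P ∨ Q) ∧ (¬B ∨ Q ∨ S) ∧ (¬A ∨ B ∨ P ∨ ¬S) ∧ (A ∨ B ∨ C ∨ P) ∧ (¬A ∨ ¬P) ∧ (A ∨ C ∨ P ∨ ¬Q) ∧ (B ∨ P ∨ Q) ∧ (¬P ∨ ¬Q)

Unit clause (¬S) forces S = False.
In (¬Q ∨ S) only ¬Q is left, so Q = False.
In (¬B ∨ Q ∨ S) only ¬B is left, so B = False.
In (B ∨ P ∨ Q) only P is left, so P = True.
In (¬A ∨ ¬P) only ¬A is left, so A = False.
Set C = False.
All clauses satisfied.

P: True, S: False, C: False, A: False, B: False, Q: False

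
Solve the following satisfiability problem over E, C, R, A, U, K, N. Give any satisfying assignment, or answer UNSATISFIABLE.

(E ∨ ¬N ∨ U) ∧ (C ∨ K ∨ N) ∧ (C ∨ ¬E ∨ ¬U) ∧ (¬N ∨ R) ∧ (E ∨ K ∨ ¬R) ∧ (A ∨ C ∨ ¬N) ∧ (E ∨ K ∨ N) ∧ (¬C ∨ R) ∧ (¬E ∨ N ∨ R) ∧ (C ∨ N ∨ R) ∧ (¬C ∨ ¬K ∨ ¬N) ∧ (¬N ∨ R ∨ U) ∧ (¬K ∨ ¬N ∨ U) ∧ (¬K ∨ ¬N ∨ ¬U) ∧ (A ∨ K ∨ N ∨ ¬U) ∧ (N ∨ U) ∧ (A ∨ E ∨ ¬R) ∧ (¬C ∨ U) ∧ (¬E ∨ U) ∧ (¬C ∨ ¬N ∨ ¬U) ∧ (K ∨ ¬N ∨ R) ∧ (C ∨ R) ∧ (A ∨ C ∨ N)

Set E = False.
Set C = True.
  then (¬C ∨ R) forces R = True.
  then (A ∨ E ∨ ¬R) forces A = True.
  then (¬C ∨ U) forces U = True.
  then (¬C ∨ ¬N ∨ ¬U) forces N = False.
  then (E ∨ K ∨ ¬R) forces K = True.
All clauses satisfied.

E = False, C = True, R = True, A = True, U = True, K = True, N = False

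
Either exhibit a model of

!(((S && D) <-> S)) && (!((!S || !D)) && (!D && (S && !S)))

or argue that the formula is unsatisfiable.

No satisfying assignment exists.

Case D = True: the conjunct !D is False.
Case D = False: the conjunct !((!S || !D)) becomes !((!S || True)) = False.
Both cases fail — unsatisfiable.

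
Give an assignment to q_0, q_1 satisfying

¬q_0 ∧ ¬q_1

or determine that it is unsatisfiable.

q_0: False, q_1: False

  ¬q_0 = True
  ¬q_1 = True
Both conjuncts True, so the formula holds.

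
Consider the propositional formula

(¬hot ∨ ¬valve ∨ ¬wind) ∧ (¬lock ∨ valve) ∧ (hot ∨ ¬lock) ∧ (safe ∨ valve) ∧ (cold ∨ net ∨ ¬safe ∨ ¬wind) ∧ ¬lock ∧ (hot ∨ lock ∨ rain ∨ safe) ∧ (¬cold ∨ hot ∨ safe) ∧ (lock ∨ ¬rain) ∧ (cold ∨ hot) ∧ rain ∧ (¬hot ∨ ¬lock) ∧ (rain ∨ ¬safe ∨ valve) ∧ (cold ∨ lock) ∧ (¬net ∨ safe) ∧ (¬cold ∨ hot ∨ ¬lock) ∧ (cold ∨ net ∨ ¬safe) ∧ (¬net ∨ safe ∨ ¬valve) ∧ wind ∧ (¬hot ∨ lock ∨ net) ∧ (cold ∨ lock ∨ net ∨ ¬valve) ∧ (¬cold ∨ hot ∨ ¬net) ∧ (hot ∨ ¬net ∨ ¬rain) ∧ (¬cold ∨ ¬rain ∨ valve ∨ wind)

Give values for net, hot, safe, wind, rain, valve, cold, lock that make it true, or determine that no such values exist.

No satisfying assignment exists.

Case rain = True:
  (¬lock) forces lock = False.
  Clause (lock ∨ ¬rain) is falsified — contradiction.
Case rain = False:
  Clause (rain) is falsified — contradiction.
Both cases fail, so the formula is unsatisfiable.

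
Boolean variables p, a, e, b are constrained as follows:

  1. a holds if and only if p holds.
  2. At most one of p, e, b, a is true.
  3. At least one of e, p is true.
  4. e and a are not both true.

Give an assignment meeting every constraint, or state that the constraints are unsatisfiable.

p: False, a: False, e: True, b: False

  (1) a=F, p=F — same ✓
  (2) {p, e, b, a}: 1 true — at most one ✓
  (3) {e, p}: 1 true — at least one ✓
  (4) e=T, a=F — not both ✓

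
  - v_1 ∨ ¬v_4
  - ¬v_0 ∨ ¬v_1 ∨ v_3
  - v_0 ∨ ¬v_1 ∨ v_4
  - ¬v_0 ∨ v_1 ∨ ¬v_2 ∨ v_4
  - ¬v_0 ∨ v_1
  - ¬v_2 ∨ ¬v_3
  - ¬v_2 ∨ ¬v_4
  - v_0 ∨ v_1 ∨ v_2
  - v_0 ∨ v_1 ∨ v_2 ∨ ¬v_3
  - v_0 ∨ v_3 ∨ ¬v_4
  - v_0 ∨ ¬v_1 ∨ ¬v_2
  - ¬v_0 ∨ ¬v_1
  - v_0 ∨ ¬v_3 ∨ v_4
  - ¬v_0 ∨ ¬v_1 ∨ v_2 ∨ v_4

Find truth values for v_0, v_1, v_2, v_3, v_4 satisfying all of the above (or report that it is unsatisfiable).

Try v_0 = True:
  (¬v_0 ∨ v_1) forces v_1 = True.
  clause (¬v_0 ∨ ¬v_1) is falsified — backtrack.
So v_0 = False.
Set v_1 = True.
  then (v_0 ∨ ¬v_1 ∨ v_4) forces v_4 = True.
  then (¬v_2 ∨ ¬v_4) forces v_2 = False.
  then (v_0 ∨ v_3 ∨ ¬v_4) forces v_3 = True.
All clauses satisfied.

v_0: False, v_1: True, v_2: False, v_3: True, v_4: True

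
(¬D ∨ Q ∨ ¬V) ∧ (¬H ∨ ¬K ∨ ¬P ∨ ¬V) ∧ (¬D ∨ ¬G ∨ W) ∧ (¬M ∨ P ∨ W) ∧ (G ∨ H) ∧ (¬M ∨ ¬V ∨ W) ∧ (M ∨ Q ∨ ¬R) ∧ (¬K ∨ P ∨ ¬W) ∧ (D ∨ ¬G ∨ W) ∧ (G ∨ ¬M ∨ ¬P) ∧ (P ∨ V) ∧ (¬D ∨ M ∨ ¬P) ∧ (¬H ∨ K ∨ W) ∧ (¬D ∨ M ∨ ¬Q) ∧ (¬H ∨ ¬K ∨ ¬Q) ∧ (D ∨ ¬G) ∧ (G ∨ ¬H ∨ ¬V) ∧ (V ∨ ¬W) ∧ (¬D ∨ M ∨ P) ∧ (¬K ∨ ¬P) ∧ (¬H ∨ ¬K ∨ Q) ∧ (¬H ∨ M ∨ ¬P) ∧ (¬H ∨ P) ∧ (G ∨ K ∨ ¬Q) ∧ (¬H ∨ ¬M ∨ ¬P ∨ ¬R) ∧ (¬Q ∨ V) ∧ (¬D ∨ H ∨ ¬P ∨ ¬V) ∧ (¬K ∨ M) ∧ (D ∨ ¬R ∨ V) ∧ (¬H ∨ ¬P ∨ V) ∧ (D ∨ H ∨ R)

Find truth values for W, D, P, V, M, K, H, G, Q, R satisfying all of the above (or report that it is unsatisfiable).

Set W = True.
  then (V ∨ ¬W) forces V = True.
Try D = False:
  (D ∨ ¬G) forces G = False.
  (G ∨ H) forces H = True.
  clause (G ∨ ¬H ∨ ¬V) is falsified — backtrack.
So D = True.
  then (¬D ∨ Q ∨ ¬V) forces Q = True.
  then (¬D ∨ M ∨ ¬Q) forces M = True.
Set P = False.
  then (¬K ∨ P ∨ ¬W) forces K = False.
  then (¬H ∨ P) forces H = False.
  then (G ∨ K ∨ ¬Q) forces G = True.
Set R = True.
All clauses satisfied.

W=T, D=T, P=F, V=T, M=T, K=F, H=F, G=T, Q=T, R=T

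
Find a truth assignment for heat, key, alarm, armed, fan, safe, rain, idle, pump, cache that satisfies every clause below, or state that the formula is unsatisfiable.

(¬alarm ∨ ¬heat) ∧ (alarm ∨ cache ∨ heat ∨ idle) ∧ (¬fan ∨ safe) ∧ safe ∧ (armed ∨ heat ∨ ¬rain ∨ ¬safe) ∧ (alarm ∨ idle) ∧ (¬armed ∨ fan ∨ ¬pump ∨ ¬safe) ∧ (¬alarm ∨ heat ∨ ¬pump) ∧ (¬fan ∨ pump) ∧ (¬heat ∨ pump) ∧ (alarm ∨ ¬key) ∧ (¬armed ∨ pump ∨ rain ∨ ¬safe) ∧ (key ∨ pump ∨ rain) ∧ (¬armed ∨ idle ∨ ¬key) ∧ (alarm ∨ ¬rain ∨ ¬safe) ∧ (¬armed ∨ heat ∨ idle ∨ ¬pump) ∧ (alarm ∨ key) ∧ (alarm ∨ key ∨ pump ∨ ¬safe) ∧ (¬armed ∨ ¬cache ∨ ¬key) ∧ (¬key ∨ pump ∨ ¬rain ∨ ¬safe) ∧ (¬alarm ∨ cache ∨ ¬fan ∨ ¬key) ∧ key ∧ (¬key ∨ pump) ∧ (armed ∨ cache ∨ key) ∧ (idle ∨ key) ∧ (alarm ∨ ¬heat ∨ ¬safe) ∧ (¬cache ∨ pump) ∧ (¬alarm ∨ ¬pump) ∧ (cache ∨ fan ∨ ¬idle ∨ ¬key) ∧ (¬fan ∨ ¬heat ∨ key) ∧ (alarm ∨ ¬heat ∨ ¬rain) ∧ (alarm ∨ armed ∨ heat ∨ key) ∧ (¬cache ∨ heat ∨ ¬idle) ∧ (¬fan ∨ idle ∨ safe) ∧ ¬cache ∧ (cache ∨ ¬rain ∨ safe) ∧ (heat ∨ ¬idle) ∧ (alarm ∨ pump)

Case key = True:
  (safe) forces safe = True.
  (alarm ∨ ¬key) forces alarm = True.
  (¬alarm ∨ ¬heat) forces heat = False.
  (¬alarm ∨ heat ∨ ¬pump) forces pump = False.
  Clause (¬key ∨ pump) is falsified — contradiction.
Case key = False:
  Clause (key) is falsified — contradiction.
Both cases fail, so the formula is unsatisfiable.

Unsatisfiable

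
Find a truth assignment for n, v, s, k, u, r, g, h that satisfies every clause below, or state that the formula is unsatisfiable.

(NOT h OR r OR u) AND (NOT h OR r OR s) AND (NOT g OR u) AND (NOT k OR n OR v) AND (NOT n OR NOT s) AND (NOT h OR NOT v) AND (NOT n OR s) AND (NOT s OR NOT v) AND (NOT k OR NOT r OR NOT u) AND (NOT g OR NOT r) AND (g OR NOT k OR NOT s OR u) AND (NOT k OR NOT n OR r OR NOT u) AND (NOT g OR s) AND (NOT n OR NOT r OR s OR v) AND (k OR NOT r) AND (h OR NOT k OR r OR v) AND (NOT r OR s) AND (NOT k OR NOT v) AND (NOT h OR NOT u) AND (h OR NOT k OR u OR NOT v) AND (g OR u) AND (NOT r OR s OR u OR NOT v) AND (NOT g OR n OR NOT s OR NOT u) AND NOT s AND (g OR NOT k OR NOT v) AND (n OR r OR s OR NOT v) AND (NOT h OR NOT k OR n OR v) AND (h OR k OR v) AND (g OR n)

Unsatisfiable — no assignment works.

Case s = True:
  Clause (NOT s) is falsified — contradiction.
Case s = False:
  (NOT n OR s) forces n = False.
  (NOT g OR s) forces g = False.
  Clause (g OR n) is falsified — contradiction.
Both cases fail, so the formula is unsatisfiable.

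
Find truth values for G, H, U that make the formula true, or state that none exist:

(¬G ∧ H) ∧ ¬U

G = False; H = True; U = False

  ¬G ∧ H = True
    ¬G = True
  ¬U = True
Both conjuncts True, so the formula holds.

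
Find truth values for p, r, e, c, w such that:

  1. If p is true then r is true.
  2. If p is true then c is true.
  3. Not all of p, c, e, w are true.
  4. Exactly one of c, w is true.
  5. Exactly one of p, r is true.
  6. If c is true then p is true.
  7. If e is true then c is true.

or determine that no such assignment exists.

p = False, r = True, e = False, c = False, w = True

  (1) p=F ⇒ r: vacuous ✓
  (2) p=F ⇒ c: vacuous ✓
  (3) {p, c, e, w}: 1/4 true — not all ✓
  (4) {c, w}: 1 true — exactly one ✓
  (5) {p, r}: 1 true — exactly one ✓
  (6) c=F ⇒ p: vacuous ✓
  (7) e=F ⇒ c: vacuous ✓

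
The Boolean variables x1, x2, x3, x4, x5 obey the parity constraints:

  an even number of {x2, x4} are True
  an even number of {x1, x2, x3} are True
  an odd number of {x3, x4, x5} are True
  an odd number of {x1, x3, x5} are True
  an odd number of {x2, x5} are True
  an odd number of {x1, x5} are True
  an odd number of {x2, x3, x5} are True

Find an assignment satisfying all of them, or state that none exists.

x1 = True, x2 = True, x3 = False, x4 = True, x5 = False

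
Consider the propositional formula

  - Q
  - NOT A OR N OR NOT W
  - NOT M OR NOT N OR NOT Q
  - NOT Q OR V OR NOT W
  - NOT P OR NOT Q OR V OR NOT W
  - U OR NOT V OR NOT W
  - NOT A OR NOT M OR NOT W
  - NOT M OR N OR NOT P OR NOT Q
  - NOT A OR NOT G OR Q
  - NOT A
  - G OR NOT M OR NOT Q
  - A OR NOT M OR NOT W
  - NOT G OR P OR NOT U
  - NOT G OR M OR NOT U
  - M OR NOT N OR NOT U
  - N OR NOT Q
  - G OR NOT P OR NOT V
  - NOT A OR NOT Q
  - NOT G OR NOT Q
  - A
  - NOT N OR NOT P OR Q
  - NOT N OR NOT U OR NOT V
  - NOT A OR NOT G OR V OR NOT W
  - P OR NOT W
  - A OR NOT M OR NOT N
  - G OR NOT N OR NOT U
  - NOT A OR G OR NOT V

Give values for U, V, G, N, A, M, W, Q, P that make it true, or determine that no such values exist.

Unsatisfiable — no assignment works.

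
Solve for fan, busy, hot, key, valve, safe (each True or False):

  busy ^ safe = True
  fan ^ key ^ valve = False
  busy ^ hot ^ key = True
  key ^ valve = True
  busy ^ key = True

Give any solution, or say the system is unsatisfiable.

fan = True; busy = False; hot = False; key = True; valve = False; safe = True

busy ^ safe = F ^ T = True ✓
fan ^ key ^ valve = T ^ T ^ F = False ✓
busy ^ hot ^ key = F ^ F ^ T = True ✓
key ^ valve = T ^ F = True ✓
busy ^ key = F ^ T = True ✓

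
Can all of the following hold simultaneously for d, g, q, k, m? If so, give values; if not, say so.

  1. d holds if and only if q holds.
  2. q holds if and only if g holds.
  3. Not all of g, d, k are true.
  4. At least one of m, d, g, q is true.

d=F; g=F; q=F; k=F; m=T

  (1) d=F, q=F — same ✓
  (2) q=F, g=F — same ✓
  (3) {g, d, k}: 0/3 true — not all ✓
  (4) {m, d, g, q}: 1 true — at least one ✓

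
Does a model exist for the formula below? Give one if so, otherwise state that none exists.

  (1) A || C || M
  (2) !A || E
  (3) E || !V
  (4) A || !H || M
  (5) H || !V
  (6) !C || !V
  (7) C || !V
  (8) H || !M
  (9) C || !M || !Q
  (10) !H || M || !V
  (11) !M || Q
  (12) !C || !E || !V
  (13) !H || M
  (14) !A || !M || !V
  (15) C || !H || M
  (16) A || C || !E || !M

Try V = True:
  (E || !V) forces E = True.
  (H || !V) forces H = True.
  (!C || !V) forces C = False.
  clause (C || !V) is falsified — backtrack.
So V = False.
Set Q = True.
Set A = True.
  then (!A || E) forces E = True.
Set H = True.
  then (!H || M) forces M = True.
  then (C || !M || !Q) forces C = True.
All clauses satisfied.

V = False, Q = True, A = True, E = True, H = True, C = True, M = True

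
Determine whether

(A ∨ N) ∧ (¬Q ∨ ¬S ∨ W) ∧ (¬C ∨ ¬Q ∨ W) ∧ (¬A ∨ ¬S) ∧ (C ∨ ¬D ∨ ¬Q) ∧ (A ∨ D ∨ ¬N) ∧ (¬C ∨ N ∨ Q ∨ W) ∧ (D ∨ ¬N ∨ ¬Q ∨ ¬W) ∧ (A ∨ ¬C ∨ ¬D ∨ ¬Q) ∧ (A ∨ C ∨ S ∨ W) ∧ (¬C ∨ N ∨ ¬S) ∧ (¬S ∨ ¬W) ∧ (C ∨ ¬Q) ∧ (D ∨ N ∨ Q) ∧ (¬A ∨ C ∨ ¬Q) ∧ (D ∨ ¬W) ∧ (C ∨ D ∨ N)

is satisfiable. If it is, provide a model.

C=F, S=T, W=F, N=T, A=F, Q=F, D=T

Set C = False.
  then (C ∨ ¬Q) forces Q = False.
Set S = True.
  then (¬A ∨ ¬S) forces A = False.
  then (¬S ∨ ¬W) forces W = False.
  then (A ∨ N) forces N = True.
  then (A ∨ D ∨ ¬N) forces D = True.
All clauses satisfied.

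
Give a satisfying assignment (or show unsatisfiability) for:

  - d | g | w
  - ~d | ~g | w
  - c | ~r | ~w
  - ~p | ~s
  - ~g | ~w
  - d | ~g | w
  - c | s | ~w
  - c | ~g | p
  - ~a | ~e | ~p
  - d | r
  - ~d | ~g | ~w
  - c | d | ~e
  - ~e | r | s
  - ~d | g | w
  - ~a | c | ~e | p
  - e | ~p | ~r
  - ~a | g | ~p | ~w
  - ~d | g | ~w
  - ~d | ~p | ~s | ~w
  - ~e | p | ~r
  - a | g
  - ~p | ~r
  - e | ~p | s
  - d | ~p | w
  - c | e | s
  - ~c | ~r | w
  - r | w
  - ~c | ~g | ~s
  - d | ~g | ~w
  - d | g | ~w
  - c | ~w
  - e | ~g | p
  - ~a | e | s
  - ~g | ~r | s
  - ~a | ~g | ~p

Case w = True:
  (~g | ~w) forces g = False.
  (~d | g | ~w) forces d = False.
  Clause (d | g | ~w) is falsified — contradiction.
Case w = False:
  (r | w) forces r = True.
  (~p | ~r) forces p = False.
  (~e | p | ~r) forces e = False.
  (~c | ~r | w) forces c = False.
  (c | ~g | p) forces g = False.
  (d | g | w) forces d = True.
  Clause (~d | g | w) is falsified — contradiction.
Both cases fail, so the formula is unsatisfiable.

Unsatisfiable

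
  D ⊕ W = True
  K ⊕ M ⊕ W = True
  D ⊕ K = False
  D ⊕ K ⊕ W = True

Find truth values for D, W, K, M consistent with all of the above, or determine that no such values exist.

D = False, W = True, K = False, M = False

D ⊕ W = F ⊕ T = True ✓
K ⊕ M ⊕ W = F ⊕ F ⊕ T = True ✓
D ⊕ K = F ⊕ F = False ✓
D ⊕ K ⊕ W = F ⊕ F ⊕ T = True ✓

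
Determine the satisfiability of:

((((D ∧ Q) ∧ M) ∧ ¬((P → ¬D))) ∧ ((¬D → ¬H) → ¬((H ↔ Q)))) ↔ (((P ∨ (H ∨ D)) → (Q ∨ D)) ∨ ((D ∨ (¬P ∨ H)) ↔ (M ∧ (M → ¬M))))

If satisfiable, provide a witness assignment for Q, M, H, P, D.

Q = True, M = True, H = False, P = True, D = True

  ((((D ∧ Q) ∧ M) ∧ ¬((P → ¬D))) ∧ ((¬D → ¬H) → ¬((H ↔ Q)))) ↔ (((P ∨ (H ∨ D)) → (Q ∨ D)) ∨ ((D ∨ (¬P ∨ H)) ↔ (M ∧ (M → ¬M)))) = True
    (((D ∧ Q) ∧ M) ∧ ¬((P → ¬D))) ∧ ((¬D → ¬H) → ¬((H ↔ Q))) = True
      ((D ∧ Q) ∧ M) ∧ ¬((P → ¬D)) = True
        (D ∧ Q) ∧ M = True
          D ∧ Q = True
        ¬((P → ¬D)) = True
          P → ¬D = False
            ¬D = False
      (¬D → ¬H) → ¬((H ↔ Q)) = True
        ¬D → ¬H = True
          ¬D = False
          ¬H = True
        ¬((H ↔ Q)) = True
          H ↔ Q = False
    ((P ∨ (H ∨ D)) → (Q ∨ D)) ∨ ((D ∨ (¬P ∨ H)) ↔ (M ∧ (M → ¬M))) = True
      (P ∨ (H ∨ D)) → (Q ∨ D) = True
        P ∨ (H ∨ D) = True
          H ∨ D = True
        Q ∨ D = True
      (D ∨ (¬P ∨ H)) ↔ (M ∧ (M → ¬M)) = False
        D ∨ (¬P ∨ H) = True
          ¬P ∨ H = False
            ¬P = False
        M ∧ (M → ¬M) = False
          M → ¬M = False
            ¬M = False
The formula evaluates to True.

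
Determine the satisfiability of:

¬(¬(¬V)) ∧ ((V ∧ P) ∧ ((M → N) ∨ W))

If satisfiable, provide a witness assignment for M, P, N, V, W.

Case V = True: the conjunct ¬(¬(¬V)) becomes ¬(¬False) = False.
Case V = False: the conjunct V is False.
Both cases fail — unsatisfiable.

Unsatisfiable — no assignment works.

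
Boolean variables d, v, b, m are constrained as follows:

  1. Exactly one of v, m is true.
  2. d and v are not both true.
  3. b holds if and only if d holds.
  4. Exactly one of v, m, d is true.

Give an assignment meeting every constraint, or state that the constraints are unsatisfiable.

d = False, v = True, b = False, m = False

  (1) {v, m}: 1 true — exactly one ✓
  (2) d=F, v=T — not both ✓
  (3) b=F, d=F — same ✓
  (4) {v, m, d}: 1 true — exactly one ✓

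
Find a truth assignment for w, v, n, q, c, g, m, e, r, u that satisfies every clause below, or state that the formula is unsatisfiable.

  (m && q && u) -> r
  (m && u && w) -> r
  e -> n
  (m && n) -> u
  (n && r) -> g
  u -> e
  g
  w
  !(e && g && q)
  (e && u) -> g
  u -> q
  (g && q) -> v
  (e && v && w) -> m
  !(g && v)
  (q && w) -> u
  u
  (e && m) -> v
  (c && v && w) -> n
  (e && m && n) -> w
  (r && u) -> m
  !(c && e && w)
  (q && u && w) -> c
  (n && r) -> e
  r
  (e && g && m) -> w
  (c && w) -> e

The formula is unsatisfiable.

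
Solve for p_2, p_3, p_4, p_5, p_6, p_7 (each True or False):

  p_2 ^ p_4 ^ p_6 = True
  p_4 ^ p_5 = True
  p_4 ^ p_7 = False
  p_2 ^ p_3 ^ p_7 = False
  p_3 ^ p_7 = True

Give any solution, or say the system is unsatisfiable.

p_2 = True, p_3 = False, p_4 = True, p_5 = False, p_6 = True, p_7 = True

p_2 ^ p_4 ^ p_6 = T ^ T ^ T = True ✓
p_4 ^ p_5 = T ^ F = True ✓
p_4 ^ p_7 = T ^ T = False ✓
p_2 ^ p_3 ^ p_7 = T ^ F ^ T = False ✓
p_3 ^ p_7 = F ^ T = True ✓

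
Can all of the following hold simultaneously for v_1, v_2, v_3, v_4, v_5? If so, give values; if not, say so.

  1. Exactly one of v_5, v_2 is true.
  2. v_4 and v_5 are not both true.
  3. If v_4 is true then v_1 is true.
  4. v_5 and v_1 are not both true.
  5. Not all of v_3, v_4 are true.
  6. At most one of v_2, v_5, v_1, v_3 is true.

v_1 = False; v_2 = True; v_3 = False; v_4 = False; v_5 = False

  (1) {v_5, v_2}: 1 true — exactly one ✓
  (2) v_4=F, v_5=F — not both ✓
  (3) v_4=F ⇒ v_1: vacuous ✓
  (4) v_5=F, v_1=F — not both ✓
  (5) {v_3, v_4}: 0/2 true — not all ✓
  (6) {v_2, v_5, v_1, v_3}: 1 true — at most one ✓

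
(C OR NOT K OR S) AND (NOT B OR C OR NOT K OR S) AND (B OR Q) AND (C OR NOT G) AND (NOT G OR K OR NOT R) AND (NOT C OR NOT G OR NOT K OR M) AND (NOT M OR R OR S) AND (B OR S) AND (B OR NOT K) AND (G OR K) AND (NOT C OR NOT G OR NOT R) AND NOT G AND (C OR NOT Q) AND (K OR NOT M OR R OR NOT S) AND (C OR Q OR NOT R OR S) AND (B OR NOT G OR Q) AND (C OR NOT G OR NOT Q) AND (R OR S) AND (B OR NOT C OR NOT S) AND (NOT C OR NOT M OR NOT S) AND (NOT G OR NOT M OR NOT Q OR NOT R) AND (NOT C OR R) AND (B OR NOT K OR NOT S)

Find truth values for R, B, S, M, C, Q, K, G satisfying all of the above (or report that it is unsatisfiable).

Unit clause (NOT G) forces G = False.
In (G OR K) only K is left, so K = True.
In (B OR NOT K) only B is left, so B = True.
Set R = True.
Set S = False.
  then (C OR NOT K OR S) forces C = True.
Set M = False.
Set Q = True.
All clauses satisfied.

R: True, B: True, S: False, M: False, C: True, Q: True, K: True, G: False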